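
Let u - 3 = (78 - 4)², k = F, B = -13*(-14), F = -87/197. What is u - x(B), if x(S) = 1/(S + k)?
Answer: 195967196/35767 ≈ 5479.0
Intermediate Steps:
F = -87/197 (F = -87*1/197 = -87/197 ≈ -0.44162)
B = 182
k = -87/197 ≈ -0.44162
u = 5479 (u = 3 + (78 - 4)² = 3 + 74² = 3 + 5476 = 5479)
x(S) = 1/(-87/197 + S) (x(S) = 1/(S - 87/197) = 1/(-87/197 + S))
u - x(B) = 5479 - 197/(-87 + 197*182) = 5479 - 197/(-87 + 35854) = 5479 - 197/35767 = 195967196/35767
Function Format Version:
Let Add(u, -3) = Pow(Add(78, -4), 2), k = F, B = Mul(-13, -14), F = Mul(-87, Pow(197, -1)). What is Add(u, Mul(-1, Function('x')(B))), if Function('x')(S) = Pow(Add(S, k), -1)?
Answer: Rational(195967196, 35767) ≈ 5479.0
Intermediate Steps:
F = Rational(-87, 197) (F = Mul(-87, Rational(1, 197)) = Rational(-87, 197) ≈ -0.44162)
B = 182
k = Rational(-87, 197) ≈ -0.44162
u = 5479 (u = Add(3, Pow(Add(78, -4), 2)) = Add(3, Pow(74, 2)) = Add(3, 5476) = 5479)
Function('x')(S) = Pow(Add(Rational(-87, 197), S), -1) (Function('x')(S) = Pow(Add(S, Rational(-87, 197)), -1) = Pow(Add(Rational(-87, 197), S), -1))
Add(u, Mul(-1, Function('x')(B))) = Add(5479, Mul(-1, Mul(197, Pow(Add(-87, Mul(197, 182)), -1)))) = Add(5479, Mul(-1, Mul(197, Pow(Add(-87, 35854), -1)))) = Add(5479, Mul(-1, Mul(197, Pow(35767, -1)))) = Add(5479, Mul(-1, Mul(197, Rational(1, 35767)))) = Add(5479, Mul(-1, Rational(197, 35767))) = Add(5479, Rational(-197, 35767)) = Rational(195967196, 35767)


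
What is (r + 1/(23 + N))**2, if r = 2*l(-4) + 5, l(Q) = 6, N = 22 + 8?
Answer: 813604/2809 ≈ 289.64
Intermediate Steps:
N = 30
r = 17 (r = 2*6 + 5 = 12 + 5 = 17)
(r + 1/(23 + N))**2 = (17 + 1/(23 + 30))**2 = (17 + 1/53)**2 = (902/53)**2 = 813604/2809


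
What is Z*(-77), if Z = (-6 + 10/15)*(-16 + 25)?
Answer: 3696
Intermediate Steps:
Z = -48 (Z = (-6 + 10*(1/15))*9 = (-6 + ⅔)*9 = -16/3*9 = -48)
Z*(-77) = -48*(-77) = 3696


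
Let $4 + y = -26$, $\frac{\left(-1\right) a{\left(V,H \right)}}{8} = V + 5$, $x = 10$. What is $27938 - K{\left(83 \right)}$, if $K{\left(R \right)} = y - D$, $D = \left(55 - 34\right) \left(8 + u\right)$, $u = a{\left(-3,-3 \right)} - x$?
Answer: $27590$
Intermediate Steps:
$a{\left(V,H \right)} = -40 - 8 V$ ($a{\left(V,H \right)} = - 8 \left(V + 5\right) = - 8 \left(5 + V\right) = -40 - 8 V$)
$y = -30$ ($y = -4 - 26 = -30$)
$u = -26$ ($u = \left(-40 - -24\right) - 10 = \left(-40 + 24\right) - 10 = -16 - 10 = -26$)
$D = -378$ ($D = \left(55 - 34\right) \left(8 - 26\right) = 21 \left(-18\right) = -378$)
$K{\left(R \right)} = 348$ ($K{\left(R \right)} = -30 - -378 = -30 + 378 = 348$)
$27938 - K{\left(83 \right)} = 27938 - 348 = 27590$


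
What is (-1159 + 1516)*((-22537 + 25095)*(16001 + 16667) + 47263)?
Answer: 29849486499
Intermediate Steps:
(-1159 + 1516)*((-22537 + 25095)*(16001 + 16667) + 47263) = 357*(2558*32668 + 47263) = 357*(83564744 + 47263) = 357*83612007 = 29849486499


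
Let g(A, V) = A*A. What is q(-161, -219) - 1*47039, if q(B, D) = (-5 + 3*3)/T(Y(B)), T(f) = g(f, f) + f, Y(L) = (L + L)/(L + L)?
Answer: -47037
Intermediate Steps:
g(A, V) = A²
Y(L) = 1 (Y(L) = (2*L)/((2*L)) = (2*L)*(1/(2*L)) = 1)
T(f) = f + f² (T(f) = f² + f = f + f²)
q(B, D) = 2 (q(B, D) = (-5 + 3*3)/((1*(1 + 1))) = (-5 + 9)/((1*2)) = 4/2 = 4*(½) = 2)
q(-161, -219) - 1*47039 = 2 - 1*47039 = 2 - 47039 = -47037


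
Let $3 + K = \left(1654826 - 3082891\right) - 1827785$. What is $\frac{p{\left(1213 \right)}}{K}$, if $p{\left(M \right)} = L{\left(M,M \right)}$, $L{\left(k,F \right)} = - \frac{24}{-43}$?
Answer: $- \frac{24}{140001679} \approx -1.7143 \cdot 10^{-7}$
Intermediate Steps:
$L{\left(k,F \right)} = \frac{24}{43}$ ($L{\left(k,F \right)} = \left(-24\right) \left(- \frac{1}{43}\right) = \frac{24}{43}$)
$p{\left(M \right)} = \frac{24}{43}$
$K = -3255853$ ($K = -3 + \left(\left(1654826 - 3082891\right) - 1827785\right) = -3 - 3255850 = -3255853$)
$\frac{p{\left(1213 \right)}}{K} = \frac{24}{43 \left(-3255853\right)} = \frac{24}{43} \left(- \frac{1}{3255853}\right) = - \frac{24}{140001679}$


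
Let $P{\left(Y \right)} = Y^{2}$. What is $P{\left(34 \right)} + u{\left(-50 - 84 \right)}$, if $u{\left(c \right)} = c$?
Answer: $1022$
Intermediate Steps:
$P{\left(34 \right)} + u{\left(-50 - 84 \right)} = 34^{2} - 134 = 1156 - 134 = 1022$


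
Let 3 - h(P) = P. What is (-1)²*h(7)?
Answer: -4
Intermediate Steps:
h(P) = 3 - P
(-1)²*h(7) = (-1)²*(3 - 1*7) = 1*(3 - 7) = 1*(-4) = -4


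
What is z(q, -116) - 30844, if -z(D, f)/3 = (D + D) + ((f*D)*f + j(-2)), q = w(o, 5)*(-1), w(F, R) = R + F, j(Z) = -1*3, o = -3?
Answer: 49913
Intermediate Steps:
j(Z) = -3
w(F, R) = F + R
q = -2 (q = (-3 + 5)*(-1) = 2*(-1) = -2)
z(D, f) = 9 - 6*D - 3*D*f**2 (z(D, f) = -3*((D + D) + ((f*D)*f - 3)) = -3*(2*D + ((D*f)*f - 3)) = -3*(2*D + (D*f**2 - 3)) = -3*(2*D + (-3 + D*f**2)) = -3*(-3 + 2*D + D*f**2) = 9 - 6*D - 3*D*f**2)
z(q, -116) - 30844 = (9 - 6*(-2) - 3*(-2)*(-116)**2) - 30844 = (9 + 12 - 3*(-2)*13456) - 30844 = (9 + 12 + 80736) - 30844 = 80757 - 30844 = 49913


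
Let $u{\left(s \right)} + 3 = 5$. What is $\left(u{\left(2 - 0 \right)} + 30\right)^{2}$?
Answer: $1024$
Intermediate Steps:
$u{\left(s \right)} = 2$ ($u{\left(s \right)} = -3 + 5 = 2$)
$\left(u{\left(2 - 0 \right)} + 30\right)^{2} = \left(2 + 30\right)^{2} = 32^{2} = 1024$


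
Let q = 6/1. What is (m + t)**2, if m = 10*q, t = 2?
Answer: 3844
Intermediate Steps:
q = 6 (q = 6*1 = 6)
m = 60 (m = 10*6 = 60)
(m + t)**2 = (60 + 2)**2 = 62**2 = 3844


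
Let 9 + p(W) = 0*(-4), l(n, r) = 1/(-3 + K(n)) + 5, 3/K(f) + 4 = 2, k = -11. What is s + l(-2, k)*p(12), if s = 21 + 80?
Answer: 58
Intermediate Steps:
K(f) = -3/2 (K(f) = 3/(-4 + 2) = 3/(-2) = 3*(-1/2) = -3/2)
l(n, r) = 43/9 (l(n, r) = 1/(-3 - 3/2) + 5 = 1/(-9/2) + 5 = -2/9 + 5 = 43/9)
s = 101
p(W) = -9 (p(W) = -9 + 0*(-4) = -9 + 0 = -9)
s + l(-2, k)*p(12) = 101 + (43/9)*(-9) = 101 - 43 = 58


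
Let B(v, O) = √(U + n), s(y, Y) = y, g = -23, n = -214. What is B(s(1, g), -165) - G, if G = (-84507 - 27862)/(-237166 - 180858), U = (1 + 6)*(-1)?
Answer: -112369/418024 + I*√221 ≈ -0.26881 + 14.866*I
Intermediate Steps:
U = -7 (U = 7*(-1) = -7)
B(v, O) = I*√221 (B(v, O) = √(-7 - 214) = √(-221) = I*√221)
G = 112369/418024 (G = -112369/(-418024) = -112369*(-1/418024) = 112369/418024 ≈ 0.26881)
B(s(1, g), -165) - G = I*√221 - 1*112369/418024 = I*√221 - 112369/418024 = -112369/418024 + I*√221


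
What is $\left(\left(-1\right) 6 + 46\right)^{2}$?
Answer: $1600$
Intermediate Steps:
$\left(\left(-1\right) 6 + 46\right)^{2} = \left(-6 + 46\right)^{2} = 40^{2} = 1600$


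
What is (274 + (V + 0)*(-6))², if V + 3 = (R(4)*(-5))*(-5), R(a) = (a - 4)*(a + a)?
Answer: 85264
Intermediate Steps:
R(a) = 2*a*(-4 + a) (R(a) = (-4 + a)*(2*a) = 2*a*(-4 + a))
V = -3 (V = -3 + ((2*4*(-4 + 4))*(-5))*(-5) = -3 + ((2*4*0)*(-5))*(-5) = -3 + (0*(-5))*(-5) = -3 + 0*(-5) = -3 + 0 = -3)
(274 + (V + 0)*(-6))² = (274 + (-3 + 0)*(-6))² = (274 - 3*(-6))² = (274 + 18)² = 292² = 85264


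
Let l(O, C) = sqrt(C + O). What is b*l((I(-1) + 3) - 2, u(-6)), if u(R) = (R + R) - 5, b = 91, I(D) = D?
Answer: 91*I*sqrt(17) ≈ 375.2*I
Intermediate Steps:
u(R) = -5 + 2*R (u(R) = 2*R - 5 = -5 + 2*R)
b*l((I(-1) + 3) - 2, u(-6)) = 91*sqrt((-5 + 2*(-6)) + ((-1 + 3) - 2)) = 91*sqrt((-5 - 12) + (2 - 2)) = 91*sqrt(-17 + 0) = 91*sqrt(-17) = 91*(I*sqrt(17)) = 91*I*sqrt(17)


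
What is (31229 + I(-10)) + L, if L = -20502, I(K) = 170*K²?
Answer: 27727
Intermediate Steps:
(31229 + I(-10)) + L = (31229 + 170*(-10)²) - 20502 = (31229 + 170*100) - 20502 = (31229 + 17000) - 20502 = 48229 - 20502 = 27727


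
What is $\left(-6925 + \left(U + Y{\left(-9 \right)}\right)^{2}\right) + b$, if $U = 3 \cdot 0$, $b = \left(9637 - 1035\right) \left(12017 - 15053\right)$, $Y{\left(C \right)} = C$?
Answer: $-26122516$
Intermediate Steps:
$b = -26115672$ ($b = 8602 \left(-3036\right) = -26115672$)
$U = 0$
$\left(-6925 + \left(U + Y{\left(-9 \right)}\right)^{2}\right) + b = \left(-6925 + \left(0 - 9\right)^{2}\right) - 26115672 = \left(-6925 + \left(-9\right)^{2}\right) - 26115672 = \left(-6925 + 81\right) - 26115672 = -6844 - 26115672 = -26122516$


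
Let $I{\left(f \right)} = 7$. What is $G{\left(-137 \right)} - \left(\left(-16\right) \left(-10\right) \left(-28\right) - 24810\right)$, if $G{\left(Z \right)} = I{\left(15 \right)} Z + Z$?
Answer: $28194$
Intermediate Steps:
$G{\left(Z \right)} = 8 Z$ ($G{\left(Z \right)} = 7 Z + Z = 8 Z$)
$G{\left(-137 \right)} - \left(\left(-16\right) \left(-10\right) \left(-28\right) - 24810\right) = 8 \left(-137\right) - \left(\left(-16\right) \left(-10\right) \left(-28\right) - 24810\right) = -1096 - \left(160 \left(-28\right) - 24810\right) = -1096 - \left(-4480 - 24810\right) = -1096 - -29290 = -1096 + 29290 = 28194$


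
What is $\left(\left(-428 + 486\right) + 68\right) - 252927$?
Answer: $-252801$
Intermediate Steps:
$\left(\left(-428 + 486\right) + 68\right) - 252927 = \left(58 + 68\right) - 252927 = 126 - 252927 = -252801$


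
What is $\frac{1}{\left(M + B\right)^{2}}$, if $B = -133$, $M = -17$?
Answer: $\frac{1}{22500} \approx 4.4444 \cdot 10^{-5}$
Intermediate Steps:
$\frac{1}{\left(M + B\right)^{2}} = \frac{1}{\left(-17 - 133\right)^{2}} = \frac{1}{\left(-150\right)^{2}} = \frac{1}{22500}$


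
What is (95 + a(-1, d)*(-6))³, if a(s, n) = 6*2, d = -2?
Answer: 12167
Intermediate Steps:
a(s, n) = 12
(95 + a(-1, d)*(-6))³ = (95 + 12*(-6))³ = (95 - 72)³ = 23³ = 12167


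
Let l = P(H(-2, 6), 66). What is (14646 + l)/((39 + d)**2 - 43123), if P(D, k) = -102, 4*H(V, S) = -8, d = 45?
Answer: -14544/36067 ≈ -0.40325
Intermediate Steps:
H(V, S) = -2 (H(V, S) = (1/4)*(-8) = -2)
l = -102
(14646 + l)/((39 + d)**2 - 43123) = (14646 - 102)/((39 + 45)**2 - 43123) = 14544/(84**2 - 43123) = 14544/(7056 - 43123) = 14544/(-36067) = 14544*(-1/36067) = -14544/36067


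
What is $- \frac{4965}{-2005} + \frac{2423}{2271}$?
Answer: $\frac{3226726}{910671} \approx 3.5432$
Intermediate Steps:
$- \frac{4965}{-2005} + \frac{2423}{2271} = \left(-4965\right) \left(- \frac{1}{2005}\right) + 2423 \cdot \frac{1}{2271} = \frac{993}{401} + \frac{2423}{2271} = \frac{3226726}{910671}$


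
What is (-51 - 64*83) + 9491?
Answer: 4128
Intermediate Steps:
(-51 - 64*83) + 9491 = (-51 - 5312) + 9491 = -5363 + 9491 = 4128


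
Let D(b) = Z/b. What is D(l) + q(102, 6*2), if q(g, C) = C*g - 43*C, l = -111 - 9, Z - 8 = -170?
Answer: 14187/20 ≈ 709.35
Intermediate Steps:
Z = -162 (Z = 8 - 170 = -162)
l = -120
q(g, C) = -43*C + C*g
D(b) = -162/b
D(l) + q(102, 6*2) = -162/(-120) + (6*2)*(-43 + 102) = -162*(-1/120) + 12*59 = 27/20 + 708 = 14187/20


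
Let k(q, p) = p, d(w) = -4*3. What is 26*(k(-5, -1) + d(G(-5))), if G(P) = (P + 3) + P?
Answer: -338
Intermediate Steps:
G(P) = 3 + 2*P (G(P) = (3 + P) + P = 3 + 2*P)
d(w) = -12
26*(k(-5, -1) + d(G(-5))) = 26*(-1 - 12) = 26*(-13) = -338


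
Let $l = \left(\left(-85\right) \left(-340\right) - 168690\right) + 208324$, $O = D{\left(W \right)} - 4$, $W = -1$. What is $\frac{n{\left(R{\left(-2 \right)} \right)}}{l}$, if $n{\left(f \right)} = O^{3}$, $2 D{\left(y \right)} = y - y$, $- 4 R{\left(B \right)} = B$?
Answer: $- \frac{32}{34267} \approx -0.00093384$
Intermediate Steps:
$R{\left(B \right)} = - \frac{B}{4}$
$D{\left(y \right)} = 0$ ($D{\left(y \right)} = \frac{y - y}{2} = \frac{1}{2} \cdot 0 = 0$)
$O = -4$ ($O = 0 - 4 = -4$)
$l = 68534$ ($l = \left(28900 - 168690\right) + 208324 = -139790 + 208324 = 68534$)
$n{\left(f \right)} = -64$ ($n{\left(f \right)} = \left(-4\right)^{3} = -64$)
$\frac{n{\left(R{\left(-2 \right)} \right)}}{l} = - \frac{64}{68534} = \left(-64\right) \frac{1}{68534} = - \frac{32}{34267}$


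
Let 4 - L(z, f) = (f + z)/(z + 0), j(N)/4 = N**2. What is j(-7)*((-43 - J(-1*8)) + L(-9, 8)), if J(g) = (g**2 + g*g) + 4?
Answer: -301840/9 ≈ -33538.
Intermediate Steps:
J(g) = 4 + 2*g**2 (J(g) = (g**2 + g**2) + 4 = 2*g**2 + 4 = 4 + 2*g**2)
j(N) = 4*N**2
L(z, f) = 4 - (f + z)/z (L(z, f) = 4 - (f + z)/(z + 0) = 4 - (f + z)/z)
j(-7)*((-43 - J(-1*8)) + L(-9, 8)) = (4*(-7)**2)*((-43 - (4 + 2*(-1*8)**2)) + (3 - 1*8/(-9))) = (4*49)*((-43 - (4 + 2*(-8)**2)) + (3 - 1*8*(-1/9))) = 196*((-43 - (4 + 2*64)) + (3 + 8/9)) = 196*((-43 - (4 + 128)) + 35/9) = 196*((-43 - 1*132) + 35/9) = 196*((-43 - 132) + 35/9) = 196*(-175 + 35/9) = 196*(-1540/9) = -301840/9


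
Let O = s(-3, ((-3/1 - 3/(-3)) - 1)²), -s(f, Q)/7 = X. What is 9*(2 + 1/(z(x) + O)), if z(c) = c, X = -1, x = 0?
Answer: 135/7 ≈ 19.286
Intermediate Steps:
s(f, Q) = 7 (s(f, Q) = -7*(-1) = 7)
O = 7
9*(2 + 1/(z(x) + O)) = 9*(2 + 1/(0 + 7)) = 9*(2 + 1/7) = 9*(2 + ⅐) = 9*(15/7) = 135/7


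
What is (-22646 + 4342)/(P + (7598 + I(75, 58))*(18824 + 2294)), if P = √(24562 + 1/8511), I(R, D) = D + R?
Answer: -25434022810090752/226859780813915267021 + 18304*√1779200574513/226859780813915267021 ≈ -0.00011211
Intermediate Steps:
P = √1779200574513/8511 (P = √(24562 + 1/8511) = √(209047183/8511) = √1779200574513/8511 ≈ 156.72)
(-22646 + 4342)/(P + (7598 + I(75, 58))*(18824 + 2294)) = (-22646 + 4342)/(√1779200574513/8511 + (7598 + (58 + 75))*(18824 + 2294)) = -18304/(√1779200574513/8511 + (7598 + 133)*21118) = -18304/(√1779200574513/8511 + 7731*21118) = -18304/(√1779200574513/8511 + 163263258) = -18304/(163263258 + √1779200574513/8511)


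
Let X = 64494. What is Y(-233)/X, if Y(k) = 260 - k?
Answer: 493/64494 ≈ 0.0076441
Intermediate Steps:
Y(-233)/X = (260 - 1*(-233))/64494 = (260 + 233)*(1/64494) = 493*(1/64494) = 493/64494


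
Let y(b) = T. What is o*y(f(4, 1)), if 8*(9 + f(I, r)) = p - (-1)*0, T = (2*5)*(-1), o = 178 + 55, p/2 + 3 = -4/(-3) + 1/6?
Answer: -2330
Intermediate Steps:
p = -3 (p = -6 + 2*(-4/(-3) + 1/6) = -6 + 2*(-4*(-⅓) + 1*(⅙)) = -6 + 2*(4/3 + ⅙) = -6 + 2*(3/2) = -6 + 3 = -3)
o = 233
T = -10 (T = 10*(-1) = -10)
f(I, r) = -75/8 (f(I, r) = -9 + (-3 - (-1)*0)/8 = -9 + (-3 - 1*0)/8 = -9 + (-3 + 0)/8 = -9 + (⅛)*(-3) = -9 - 3/8 = -75/8)
y(b) = -10
o*y(f(4, 1)) = 233*(-10) = -2330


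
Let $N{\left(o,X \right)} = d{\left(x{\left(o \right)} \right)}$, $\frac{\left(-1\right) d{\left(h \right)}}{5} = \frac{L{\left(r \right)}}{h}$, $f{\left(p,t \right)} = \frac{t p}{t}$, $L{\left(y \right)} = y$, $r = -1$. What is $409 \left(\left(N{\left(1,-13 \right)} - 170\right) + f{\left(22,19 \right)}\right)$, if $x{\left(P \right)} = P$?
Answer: $-58487$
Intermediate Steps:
$f{\left(p,t \right)} = p$ ($f{\left(p,t \right)} = \frac{p t}{t} = p$)
$d{\left(h \right)} = \frac{5}{h}$ ($d{\left(h \right)} = - 5 \left(- \frac{1}{h}\right) = \frac{5}{h}$)
$N{\left(o,X \right)} = \frac{5}{o}$
$409 \left(\left(N{\left(1,-13 \right)} - 170\right) + f{\left(22,19 \right)}\right) = 409 \left(\left(\frac{5}{1} - 170\right) + 22\right) = 409 \left(\left(5 \cdot 1 - 170\right) + 22\right) = 409 \left(\left(5 - 170\right) + 22\right) = 409 \left(-165 + 22\right) = 409 \left(-143\right) = -58487$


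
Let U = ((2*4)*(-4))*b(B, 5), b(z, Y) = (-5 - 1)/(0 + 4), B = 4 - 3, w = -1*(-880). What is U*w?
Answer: 42240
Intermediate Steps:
w = 880
B = 1
b(z, Y) = -3/2 (b(z, Y) = -6/4 = -6*¼ = -3/2)
U = 48 (U = ((2*4)*(-4))*(-3/2) = (8*(-4))*(-3/2) = -32*(-3/2) = 48)
U*w = 48*880 = 42240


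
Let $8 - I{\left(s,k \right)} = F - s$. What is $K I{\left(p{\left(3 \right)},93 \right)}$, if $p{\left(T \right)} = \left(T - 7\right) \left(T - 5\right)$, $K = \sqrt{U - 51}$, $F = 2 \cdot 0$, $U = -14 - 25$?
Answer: $48 i \sqrt{10} \approx 151.79 i$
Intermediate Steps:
$U = -39$ ($U = -14 - 25 = -39$)
$F = 0$
$K = 3 i \sqrt{10}$ ($K = \sqrt{-39 - 51} = \sqrt{-90} = 3 i \sqrt{10} \approx 9.4868 i$)
$p{\left(T \right)} = \left(-7 + T\right) \left(-5 + T\right)$
$I{\left(s,k \right)} = 8 + s$ ($I{\left(s,k \right)} = 8 - \left(0 - s\right) = 8 - - s = 8 + s$)
$K I{\left(p{\left(3 \right)},93 \right)} = 3 i \sqrt{10} \left(8 + \left(35 + 3^{2} - 36\right)\right) = 3 i \sqrt{10} \left(8 + \left(35 + 9 - 36\right)\right) = 3 i \sqrt{10} \left(8 + 8\right) = 3 i \sqrt{10} \cdot 16 = 48 i \sqrt{10}$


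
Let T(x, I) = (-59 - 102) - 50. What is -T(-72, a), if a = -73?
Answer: 211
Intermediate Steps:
T(x, I) = -211 (T(x, I) = -161 - 50 = -211)
-T(-72, a) = -1*(-211) = 211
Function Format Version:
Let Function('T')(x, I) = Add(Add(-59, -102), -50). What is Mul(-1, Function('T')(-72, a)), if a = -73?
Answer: 211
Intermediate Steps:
Function('T')(x, I) = -211 (Function('T')(x, I) = Add(-161, -50) = -211)
Mul(-1, Function('T')(-72, a)) = Mul(-1, -211) = 211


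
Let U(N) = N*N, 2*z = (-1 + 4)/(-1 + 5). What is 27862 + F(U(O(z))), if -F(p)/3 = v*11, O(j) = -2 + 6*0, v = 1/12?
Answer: 111437/4 ≈ 27859.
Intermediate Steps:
v = 1/12 ≈ 0.083333
z = 3/8 (z = ((-1 + 4)/(-1 + 5))/2 = (3/4)/2 = (3*(1/4))/2 = (1/2)*(3/4) = 3/8 ≈ 0.37500)
O(j) = -2 (O(j) = -2 + 0 = -2)
U(N) = N**2
F(p) = -11/4
27862 + F(U(O(z))) = 27862 - 11/4 = 111437/4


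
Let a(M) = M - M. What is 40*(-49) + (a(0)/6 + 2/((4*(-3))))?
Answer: -11761/6 ≈ -1960.2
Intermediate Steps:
a(M) = 0
40*(-49) + (a(0)/6 + 2/((4*(-3)))) = 40*(-49) + (0/6 + 2/((4*(-3)))) = -1960 + (0*(⅙) + 2/(-12)) = -1960 + (0 + 2*(-1/12)) = -1960 + (0 - ⅙) = -1960 - ⅙ = -11761/6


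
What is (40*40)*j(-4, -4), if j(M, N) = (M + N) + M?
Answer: -19200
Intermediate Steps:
j(M, N) = N + 2*M
(40*40)*j(-4, -4) = (40*40)*(-4 + 2*(-4)) = 1600*(-4 - 8) = 1600*(-12) = -19200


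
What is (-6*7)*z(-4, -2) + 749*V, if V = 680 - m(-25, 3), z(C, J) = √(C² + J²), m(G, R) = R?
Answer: 507073 - 84*√5 ≈ 5.0689e+5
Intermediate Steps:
V = 677 (V = 680 - 1*3 = 680 - 3 = 677)
(-6*7)*z(-4, -2) + 749*V = (-6*7)*√((-4)² + (-2)²) + 749*677 = -42*√(16 + 4) + 507073 = -84*√5 + 507073 = 507073 - 84*√5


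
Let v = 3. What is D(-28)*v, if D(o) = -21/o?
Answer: 9/4 ≈ 2.2500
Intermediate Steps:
D(-28)*v = -21/(-28)*3 = -21*(-1/28)*3 = (3/4)*3 = 9/4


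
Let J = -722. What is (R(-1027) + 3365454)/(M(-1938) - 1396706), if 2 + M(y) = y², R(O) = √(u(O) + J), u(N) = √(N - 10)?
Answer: 1682727/1179568 + √(-722 + I*√1037)/2359136 ≈ 1.4266 + 1.1393e-5*I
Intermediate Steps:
u(N) = √(-10 + N)
R(O) = √(-722 + √(-10 + O)) (R(O) = √(√(-10 + O) - 722) = √(-722 + √(-10 + O)))
M(y) = -2 + y²
(R(-1027) + 3365454)/(M(-1938) - 1396706) = (√(-722 + √(-10 - 1027)) + 3365454)/((-2 + (-1938)²) - 1396706) = (√(-722 + √(-1037)) + 3365454)/((-2 + 3755844) - 1396706) = (√(-722 + I*√1037) + 3365454)/(3755842 - 1396706) = (3365454 + √(-722 + I*√1037))/2359136 = (3365454 + √(-722 + I*√1037))*(1/2359136) = 1682727/1179568 + √(-722 + I*√1037)/2359136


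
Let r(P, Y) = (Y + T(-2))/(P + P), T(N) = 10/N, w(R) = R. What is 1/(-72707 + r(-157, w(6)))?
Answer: -314/22829999 ≈ -1.3754e-5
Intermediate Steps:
r(P, Y) = (-5 + Y)/(2*P) (r(P, Y) = (Y + 10/(-2))/(P + P) = (Y + 10*(-½))/((2*P)) = (Y - 5)*(1/(2*P)) = (-5 + Y)*(1/(2*P)) = (-5 + Y)/(2*P))
1/(-72707 + r(-157, w(6))) = 1/(-72707 + (½)*(-5 + 6)/(-157)) = 1/(-72707 + (½)*(-1/157)*1) = 1/(-72707 - 1/314) = 1/(-22829999/314) = -314/22829999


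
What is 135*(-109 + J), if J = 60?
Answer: -6615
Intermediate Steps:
135*(-109 + J) = 135*(-109 + 60) = 135*(-49) = -6615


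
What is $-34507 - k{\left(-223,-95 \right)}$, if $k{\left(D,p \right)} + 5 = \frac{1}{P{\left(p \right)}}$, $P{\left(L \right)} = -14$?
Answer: $- \frac{483027}{14} \approx -34502.0$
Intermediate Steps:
$k{\left(D,p \right)} = - \frac{71}{14}$ ($k{\left(D,p \right)} = -5 + \frac{1}{-14} = -5 - \frac{1}{14} = - \frac{71}{14}$)
$-34507 - k{\left(-223,-95 \right)} = -34507 - - \frac{71}{14} = -34507 + \frac{71}{14} = - \frac{483027}{14}$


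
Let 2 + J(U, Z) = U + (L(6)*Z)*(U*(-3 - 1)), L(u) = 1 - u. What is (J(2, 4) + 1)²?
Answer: 25921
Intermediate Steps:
J(U, Z) = -2 + U + 20*U*Z (J(U, Z) = -2 + (U + ((1 - 1*6)*Z)*(U*(-3 - 1))) = -2 + (U + ((1 - 6)*Z)*(U*(-4))) = -2 + (U + (-5*Z)*(-4*U)) = -2 + (U + 20*U*Z) = -2 + U + 20*U*Z)
(J(2, 4) + 1)² = ((-2 + 2 + 20*2*4) + 1)² = ((-2 + 2 + 160) + 1)² = (160 + 1)² = 161² = 25921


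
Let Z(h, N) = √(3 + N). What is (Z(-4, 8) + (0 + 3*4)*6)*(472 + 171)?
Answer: 46296 + 643*√11 ≈ 48429.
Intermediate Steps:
(Z(-4, 8) + (0 + 3*4)*6)*(472 + 171) = (√(3 + 8) + (0 + 3*4)*6)*(472 + 171) = (√11 + (0 + 12)*6)*643 = (√11 + 12*6)*643 = (√11 + 72)*643 = (72 + √11)*643 = 46296 + 643*√11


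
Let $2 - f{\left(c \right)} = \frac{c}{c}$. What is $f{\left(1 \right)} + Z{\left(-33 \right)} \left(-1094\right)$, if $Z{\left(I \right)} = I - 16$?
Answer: $53607$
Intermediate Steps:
$f{\left(c \right)} = 1$ ($f{\left(c \right)} = 2 - \frac{c}{c} = 2 - 1 = 1$)
$Z{\left(I \right)} = -16 + I$
$f{\left(1 \right)} + Z{\left(-33 \right)} \left(-1094\right) = 1 + \left(-16 - 33\right) \left(-1094\right) = 1 - -53606 = 1 + 53606 = 53607$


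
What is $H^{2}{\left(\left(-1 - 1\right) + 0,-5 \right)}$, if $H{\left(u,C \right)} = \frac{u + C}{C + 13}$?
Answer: $\frac{49}{64} \approx 0.76563$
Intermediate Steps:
$H{\left(u,C \right)} = \frac{C + u}{13 + C}$
$H^{2}{\left(\left(-1 - 1\right) + 0,-5 \right)} = \left(\frac{-5 + \left(\left(-1 - 1\right) + 0\right)}{13 - 5}\right)^{2} = \left(\frac{-5 + \left(-2 + 0\right)}{8}\right)^{2} = \left(\frac{-5 - 2}{8}\right)^{2} = \left(\frac{1}{8} \left(-7\right)\right)^{2} = \left(- \frac{7}{8}\right)^{2} = \frac{49}{64}$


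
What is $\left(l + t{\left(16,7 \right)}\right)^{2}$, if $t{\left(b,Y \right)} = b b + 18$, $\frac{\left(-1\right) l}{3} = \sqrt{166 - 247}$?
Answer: $74347 - 14796 i \approx 74347.0 - 14796.0 i$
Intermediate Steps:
$l = - 27 i$ ($l = - 3 \sqrt{166 - 247} = - 3 \sqrt{-81} = - 3 \cdot 9 i = - 27 i \approx - 27.0 i$)
$t{\left(b,Y \right)} = 18 + b^{2}$ ($t{\left(b,Y \right)} = b^{2} + 18 = 18 + b^{2}$)
$\left(l + t{\left(16,7 \right)}\right)^{2} = \left(- 27 i + \left(18 + 16^{2}\right)\right)^{2} = \left(- 27 i + \left(18 + 256\right)\right)^{2} = \left(- 27 i + 274\right)^{2} = \left(274 - 27 i\right)^{2}$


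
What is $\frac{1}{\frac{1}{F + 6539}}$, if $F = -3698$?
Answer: $2841$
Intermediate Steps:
$\frac{1}{\frac{1}{F + 6539}} = \frac{1}{\frac{1}{-3698 + 6539}} = \frac{1}{\frac{1}{2841}} = 2841$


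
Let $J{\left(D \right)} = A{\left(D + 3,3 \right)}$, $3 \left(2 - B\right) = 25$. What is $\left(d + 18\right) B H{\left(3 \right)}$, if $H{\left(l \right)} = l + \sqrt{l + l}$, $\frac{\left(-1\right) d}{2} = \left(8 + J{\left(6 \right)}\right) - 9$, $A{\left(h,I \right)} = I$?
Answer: $-266 - \frac{266 \sqrt{6}}{3} \approx -483.19$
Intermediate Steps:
$B = - \frac{19}{3}$ ($B = 2 - \frac{25}{3} = - \frac{19}{3} \approx -6.3333$)
$J{\left(D \right)} = 3$
$d = -4$ ($d = - 2 \left(\left(8 + 3\right) - 9\right) = - 2 \left(11 - 9\right) = \left(-2\right) 2 = -4$)
$H{\left(l \right)} = l + \sqrt{2} \sqrt{l}$ ($H{\left(l \right)} = l + \sqrt{2 l} = l + \sqrt{2} \sqrt{l}$)
$\left(d + 18\right) B H{\left(3 \right)} = \left(-4 + 18\right) \left(- \frac{19}{3}\right) \left(3 + \sqrt{2} \sqrt{3}\right) = 14 \left(- \frac{19}{3}\right) \left(3 + \sqrt{6}\right) = - \frac{266 \left(3 + \sqrt{6}\right)}{3} = -266 - \frac{266 \sqrt{6}}{3}$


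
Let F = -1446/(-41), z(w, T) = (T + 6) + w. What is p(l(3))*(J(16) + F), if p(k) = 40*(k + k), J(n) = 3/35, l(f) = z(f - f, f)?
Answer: 7305552/287 ≈ 25455.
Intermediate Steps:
z(w, T) = 6 + T + w (z(w, T) = (6 + T) + w = 6 + T + w)
l(f) = 6 + f (l(f) = 6 + f + (f - f) = 6 + f + 0 = 6 + f)
J(n) = 3/35 (J(n) = 3*(1/35) = 3/35)
p(k) = 80*k (p(k) = 40*(2*k) = 80*k)
F = 1446/41 (F = -1446*(-1/41) = 1446/41 ≈ 35.268)
p(l(3))*(J(16) + F) = (80*(6 + 3))*(3/35 + 1446/41) = (80*9)*(50733/1435) = 720*(50733/1435) = 7305552/287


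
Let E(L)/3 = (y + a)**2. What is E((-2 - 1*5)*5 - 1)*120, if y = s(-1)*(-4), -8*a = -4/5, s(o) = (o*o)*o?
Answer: 30258/5 ≈ 6051.6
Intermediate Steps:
s(o) = o**3 (s(o) = o**2*o = o**3)
a = 1/10 (a = -(-1)/(2*5) = -1/8*(-4/5) = 1/10 ≈ 0.10000)
y = 4 (y = (-1)**3*(-4) = -1*(-4) = 4)
E(L) = 5043/100 (E(L) = 3*(4 + 1/10)**2 = 3*(41/10)**2 = 3*(1681/100) = 5043/100)
E((-2 - 1*5)*5 - 1)*120 = (5043/100)*120 = 30258/5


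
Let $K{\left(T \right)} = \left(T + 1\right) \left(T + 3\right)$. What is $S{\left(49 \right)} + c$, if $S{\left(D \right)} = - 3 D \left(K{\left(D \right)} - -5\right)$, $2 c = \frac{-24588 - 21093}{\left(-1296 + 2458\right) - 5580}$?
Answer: $- \frac{3383567979}{8836} \approx -3.8293 \cdot 10^{5}$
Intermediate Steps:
$c = \frac{45681}{8836}$ ($c = \frac{\left(-24588 - 21093\right) \frac{1}{\left(-1296 + 2458\right) - 5580}}{2} = \frac{\left(-45681\right) \frac{1}{1162 - 5580}}{2} = \frac{\left(-45681\right) \frac{1}{-4418}}{2} = \frac{\left(-45681\right) \left(- \frac{1}{4418}\right)}{2} = \frac{1}{2} \cdot \frac{45681}{4418} = \frac{45681}{8836} \approx 5.1699$)
$K{\left(T \right)} = \left(1 + T\right) \left(3 + T\right)$
$S{\left(D \right)} = - 3 D \left(8 + D^{2} + 4 D\right)$ ($S{\left(D \right)} = - 3 D \left(\left(3 + D^{2} + 4 D\right) - -5\right) = - 3 D \left(\left(3 + D^{2} + 4 D\right) + 5\right) = - 3 D \left(8 + D^{2} + 4 D\right)$)
$S{\left(49 \right)} + c = \left(-3\right) 49 \left(8 + 49^{2} + 4 \cdot 49\right) + \frac{45681}{8836} = \left(-3\right) 49 \left(8 + 2401 + 196\right) + \frac{45681}{8836} = \left(-3\right) 49 \cdot 2605 + \frac{45681}{8836} = -382935 + \frac{45681}{8836} = - \frac{3383567979}{8836}$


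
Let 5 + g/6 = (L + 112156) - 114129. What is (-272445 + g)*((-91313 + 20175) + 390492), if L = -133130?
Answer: -345890081922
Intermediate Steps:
g = -810648 (g = -30 + 6*((-133130 + 112156) - 114129) = -30 + 6*(-20974 - 114129) = -30 + 6*(-135103) = -30 - 810618 = -810648)
(-272445 + g)*((-91313 + 20175) + 390492) = (-272445 - 810648)*((-91313 + 20175) + 390492) = -1083093*(-71138 + 390492) = -1083093*319354 = -345890081922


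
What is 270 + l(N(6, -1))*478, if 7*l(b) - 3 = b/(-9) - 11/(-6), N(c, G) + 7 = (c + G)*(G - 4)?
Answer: 53099/63 ≈ 842.84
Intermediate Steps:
N(c, G) = -7 + (-4 + G)*(G + c) (N(c, G) = -7 + (c + G)*(G - 4) = -7 + (G + c)*(-4 + G) = -7 + (-4 + G)*(G + c))
l(b) = 29/42 - b/63 (l(b) = 3/7 + (b/(-9) - 11/(-6))/7 = 3/7 + (b*(-⅑) - 11*(-⅙))/7 = 3/7 + (-b/9 + 11/6)/7 = 3/7 + (11/6 - b/9)/7 = 3/7 + (11/42 - b/63) = 29/42 - b/63)
270 + l(N(6, -1))*478 = 270 + (29/42 - (-7 + (-1)² - 4*(-1) - 4*6 - 1*6)/63)*478 = 270 + (29/42 - (-7 + 1 + 4 - 24 - 6)/63)*478 = 270 + (29/42 - 1/63*(-32))*478 = 270 + (29/42 + 32/63)*478 = 270 + (151/126)*478 = 270 + 36089/63 = 53099/63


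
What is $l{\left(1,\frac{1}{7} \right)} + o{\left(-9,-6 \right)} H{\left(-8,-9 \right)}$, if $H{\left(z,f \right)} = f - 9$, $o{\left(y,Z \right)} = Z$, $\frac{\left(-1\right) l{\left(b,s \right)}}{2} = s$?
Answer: $\frac{754}{7} \approx 107.71$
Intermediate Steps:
$l{\left(b,s \right)} = - 2 s$
$H{\left(z,f \right)} = -9 + f$
$l{\left(1,\frac{1}{7} \right)} + o{\left(-9,-6 \right)} H{\left(-8,-9 \right)} = - \frac{2}{7} - 6 \left(-9 - 9\right) = \left(-2\right) \frac{1}{7} - -108 = - \frac{2}{7} + 108 = \frac{754}{7}$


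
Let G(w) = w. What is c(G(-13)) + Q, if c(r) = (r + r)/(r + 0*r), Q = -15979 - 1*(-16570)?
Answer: 593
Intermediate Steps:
Q = 591 (Q = -15979 + 16570 = 591)
c(r) = 2 (c(r) = (2*r)/(r + 0) = (2*r)/r = 2)
c(G(-13)) + Q = 2 + 591 = 593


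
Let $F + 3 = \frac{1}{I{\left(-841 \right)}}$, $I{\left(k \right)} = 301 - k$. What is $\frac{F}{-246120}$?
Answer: $\frac{685}{56213808} \approx 1.2186 \cdot 10^{-5}$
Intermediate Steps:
$F = - \frac{3425}{1142}$ ($F = -3 + \frac{1}{301 - -841} = -3 + \frac{1}{301 + 841} = -3 + \frac{1}{1142} = - \frac{3425}{1142} \approx -2.9991$)
$\frac{F}{-246120} = - \frac{3425}{1142 \left(-246120\right)} = \left(- \frac{3425}{1142}\right) \left(- \frac{1}{246120}\right) = \frac{685}{56213808}$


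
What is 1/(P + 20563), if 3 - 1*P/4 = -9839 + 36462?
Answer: -1/85917 ≈ -1.1639e-5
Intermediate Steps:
P = -106480 (P = 12 - 4*(-9839 + 36462) = 12 - 4*26623 = 12 - 106492 = -106480)
1/(P + 20563) = 1/(-106480 + 20563) = 1/(-85917) = -1/85917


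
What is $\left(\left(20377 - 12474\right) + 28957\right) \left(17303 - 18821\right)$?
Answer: $-55953480$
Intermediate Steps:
$\left(\left(20377 - 12474\right) + 28957\right) \left(17303 - 18821\right) = \left(7903 + 28957\right) \left(-1518\right) = 36860 \left(-1518\right) = -55953480$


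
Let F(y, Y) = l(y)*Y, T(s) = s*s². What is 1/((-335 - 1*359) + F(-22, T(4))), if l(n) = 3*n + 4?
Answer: -1/4662 ≈ -0.00021450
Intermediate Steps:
T(s) = s³
l(n) = 4 + 3*n
F(y, Y) = Y*(4 + 3*y) (F(y, Y) = (4 + 3*y)*Y = Y*(4 + 3*y))
1/((-335 - 1*359) + F(-22, T(4))) = 1/((-335 - 1*359) + 4³*(4 + 3*(-22))) = 1/((-335 - 359) + 64*(4 - 66)) = 1/(-694 + 64*(-62)) = 1/(-694 - 3968) = 1/(-4662) = -1/4662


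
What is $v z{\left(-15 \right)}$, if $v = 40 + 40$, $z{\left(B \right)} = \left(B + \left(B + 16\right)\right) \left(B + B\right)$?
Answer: $33600$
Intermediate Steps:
$z{\left(B \right)} = 2 B \left(16 + 2 B\right)$ ($z{\left(B \right)} = \left(B + \left(16 + B\right)\right) 2 B = \left(16 + 2 B\right) 2 B = 2 B \left(16 + 2 B\right)$)
$v = 80$
$v z{\left(-15 \right)} = 80 \cdot 4 \left(-15\right) \left(8 - 15\right) = 80 \cdot 4 \left(-15\right) \left(-7\right) = 80 \cdot 420 = 33600$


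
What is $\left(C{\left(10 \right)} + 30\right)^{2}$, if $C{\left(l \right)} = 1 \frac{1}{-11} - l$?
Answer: $\frac{47961}{121} \approx 396.37$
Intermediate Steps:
$C{\left(l \right)} = - \frac{1}{11} - l$ ($C{\left(l \right)} = 1 \left(- \frac{1}{11}\right) - l = - \frac{1}{11} - l$)
$\left(C{\left(10 \right)} + 30\right)^{2} = \left(\left(- \frac{1}{11} - 10\right) + 30\right)^{2} = \left(- \frac{111}{11} + 30\right)^{2} = \left(\frac{219}{11}\right)^{2} = \frac{47961}{121}$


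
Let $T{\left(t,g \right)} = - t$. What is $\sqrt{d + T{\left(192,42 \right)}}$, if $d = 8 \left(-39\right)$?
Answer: $6 i \sqrt{14} \approx 22.45 i$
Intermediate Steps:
$d = -312$
$\sqrt{d + T{\left(192,42 \right)}} = \sqrt{-312 - 192} = \sqrt{-504} = 6 i \sqrt{14}$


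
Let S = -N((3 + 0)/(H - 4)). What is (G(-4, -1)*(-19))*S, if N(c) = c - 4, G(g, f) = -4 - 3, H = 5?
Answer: 133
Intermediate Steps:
G(g, f) = -7
N(c) = -4 + c
S = 1 (S = -(-4 + (3 + 0)/(5 - 4)) = -(-4 + 3/1) = -(-4 + 3*1) = -(-4 + 3) = -1*(-1) = 1)
(G(-4, -1)*(-19))*S = -7*(-19)*1 = 133*1 = 133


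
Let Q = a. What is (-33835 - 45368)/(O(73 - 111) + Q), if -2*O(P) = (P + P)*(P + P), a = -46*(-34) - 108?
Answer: 79203/1432 ≈ 55.309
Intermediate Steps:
a = 1456 (a = 1564 - 108 = 1456)
O(P) = -2*P**2 (O(P) = -(P + P)*(P + P)/2 = -2*P*2*P/2 = -2*P**2)
Q = 1456
(-33835 - 45368)/(O(73 - 111) + Q) = (-33835 - 45368)/(-2*(73 - 111)**2 + 1456) = -79203/(-2*(-38)**2 + 1456) = -79203/(-2*1444 + 1456) = -79203/(-2888 + 1456) = -79203/(-1432) = -79203*(-1/1432) = 79203/1432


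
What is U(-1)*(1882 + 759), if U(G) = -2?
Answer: -5282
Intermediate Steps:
U(-1)*(1882 + 759) = -2*(1882 + 759) = -2*2641 = -5282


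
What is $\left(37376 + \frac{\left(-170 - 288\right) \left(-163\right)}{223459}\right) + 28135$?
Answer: $\frac{14639097203}{223459} \approx 65511.0$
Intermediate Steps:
$\left(37376 + \frac{\left(-170 - 288\right) \left(-163\right)}{223459}\right) + 28135 = \left(37376 + \left(-458\right) \left(-163\right) \frac{1}{223459}\right) + 28135 = \left(37376 + 74654 \cdot \frac{1}{223459}\right) + 28135 = \left(37376 + \frac{74654}{223459}\right) + 28135 = \frac{8352078238}{223459} + 28135 = \frac{14639097203}{223459}$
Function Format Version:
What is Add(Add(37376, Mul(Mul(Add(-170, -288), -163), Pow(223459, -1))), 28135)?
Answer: Rational(14639097203, 223459) ≈ 65511.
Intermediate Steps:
Add(Add(37376, Mul(Mul(Add(-170, -288), -163), Pow(223459, -1))), 28135) = Add(Add(37376, Mul(Mul(-458, -163), Rational(1, 223459))), 28135) = Add(Add(37376, Mul(74654, Rational(1, 223459))), 28135) = Add(Add(37376, Rational(74654, 223459)), 28135) = Add(Rational(8352078238, 223459), 28135) = Rational(14639097203, 223459)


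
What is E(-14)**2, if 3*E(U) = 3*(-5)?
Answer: 25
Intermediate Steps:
E(U) = -5 (E(U) = (3*(-5))/3 = (1/3)*(-15) = -5)
E(-14)**2 = (-5)**2 = 25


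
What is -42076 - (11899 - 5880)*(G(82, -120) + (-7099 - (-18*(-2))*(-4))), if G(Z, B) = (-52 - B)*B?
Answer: 90935109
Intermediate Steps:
G(Z, B) = B*(-52 - B)
-42076 - (11899 - 5880)*(G(82, -120) + (-7099 - (-18*(-2))*(-4))) = -42076 - (11899 - 5880)*(-1*(-120)*(52 - 120) + (-7099 - (-18*(-2))*(-4))) = -42076 - 6019*(-1*(-120)*(-68) + (-7099 - 36*(-4))) = -42076 - 6019*(-8160 + (-7099 - 1*(-144))) = -42076 - 6019*(-8160 + (-7099 + 144)) = -42076 - 6019*(-8160 - 6955) = -42076 - 6019*(-15115) = -42076 - 1*(-90977185) = -42076 + 90977185 = 90935109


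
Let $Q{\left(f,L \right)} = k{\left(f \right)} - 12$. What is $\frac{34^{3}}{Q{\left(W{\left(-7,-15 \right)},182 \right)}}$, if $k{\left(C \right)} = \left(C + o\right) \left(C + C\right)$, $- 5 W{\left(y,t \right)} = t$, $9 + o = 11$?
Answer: $\frac{19652}{9} \approx 2183.6$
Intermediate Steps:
$o = 2$ ($o = -9 + 11 = 2$)
$W{\left(y,t \right)} = - \frac{t}{5}$
$k{\left(C \right)} = 2 C \left(2 + C\right)$ ($k{\left(C \right)} = \left(C + 2\right) \left(C + C\right) = \left(2 + C\right) 2 C = 2 C \left(2 + C\right)$)
$Q{\left(f,L \right)} = -12 + 2 f \left(2 + f\right)$ ($Q{\left(f,L \right)} = 2 f \left(2 + f\right) - 12 = -12 + 2 f \left(2 + f\right)$)
$\frac{34^{3}}{Q{\left(W{\left(-7,-15 \right)},182 \right)}} = \frac{34^{3}}{-12 + 2 \left(\left(- \frac{1}{5}\right) \left(-15\right)\right) \left(2 - -3\right)} = \frac{39304}{-12 + 2 \cdot 3 \left(2 + 3\right)} = \frac{39304}{-12 + 2 \cdot 3 \cdot 5} = \frac{39304}{-12 + 30} = \frac{39304}{18} = 39304 \cdot \frac{1}{18} = \frac{19652}{9}$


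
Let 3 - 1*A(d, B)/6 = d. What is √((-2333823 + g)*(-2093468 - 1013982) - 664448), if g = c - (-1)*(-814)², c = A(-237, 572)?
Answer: √5188778948702 ≈ 2.2779e+6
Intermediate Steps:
A(d, B) = 18 - 6*d
c = 1440 (c = 18 - 6*(-237) = 18 + 1422 = 1440)
g = 664036 (g = 1440 - (-1)*(-814)² = 1440 - (-1)*662596 = 1440 - 1*(-662596) = 1440 + 662596 = 664036)
√((-2333823 + g)*(-2093468 - 1013982) - 664448) = √((-2333823 + 664036)*(-2093468 - 1013982) - 664448) = √(-1669787*(-3107450) - 664448) = √(5188779613150 - 664448) = √5188778948702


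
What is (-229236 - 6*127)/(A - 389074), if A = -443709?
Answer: 229998/832783 ≈ 0.27618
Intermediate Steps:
(-229236 - 6*127)/(A - 389074) = (-229236 - 6*127)/(-443709 - 389074) = (-229236 - 762)/(-832783) = -229998*(-1/832783) = 229998/832783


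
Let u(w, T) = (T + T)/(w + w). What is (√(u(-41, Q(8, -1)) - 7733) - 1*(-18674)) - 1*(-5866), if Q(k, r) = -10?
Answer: 24540 + 3*I*√1444307/41 ≈ 24540.0 + 87.936*I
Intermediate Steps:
u(w, T) = T/w (u(w, T) = (2*T)/((2*w)) = (2*T)*(1/(2*w)) = T/w)
(√(u(-41, Q(8, -1)) - 7733) - 1*(-18674)) - 1*(-5866) = (√(-10/(-41) - 7733) - 1*(-18674)) - 1*(-5866) = (√(-10*(-1/41) - 7733) + 18674) + 5866 = (√(10/41 - 7733) + 18674) + 5866 = (√(-317043/41) + 18674) + 5866 = (3*I*√1444307/41 + 18674) + 5866 = (18674 + 3*I*√1444307/41) + 5866 = 24540 + 3*I*√1444307/41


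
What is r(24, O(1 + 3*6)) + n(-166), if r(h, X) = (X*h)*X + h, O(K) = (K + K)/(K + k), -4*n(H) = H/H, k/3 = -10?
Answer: 150119/484 ≈ 310.16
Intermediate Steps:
k = -30 (k = 3*(-10) = -30)
n(H) = -¼ (n(H) = -H/(4*H) = -¼*1 = -¼)
O(K) = 2*K/(-30 + K) (O(K) = (K + K)/(K - 30) = (2*K)/(-30 + K) = 2*K/(-30 + K))
r(h, X) = h + h*X² (r(h, X) = h*X² + h = h + h*X²)
r(24, O(1 + 3*6)) + n(-166) = 24*(1 + (2*(1 + 3*6)/(-30 + (1 + 3*6)))²) - ¼ = 24*(1 + (2*(1 + 18)/(-30 + (1 + 18)))²) - ¼ = 24*(1 + (2*19/(-30 + 19))²) - ¼ = 24*(1 + (2*19/(-11))²) - ¼ = 24*(1 + (2*19*(-1/11))²) - ¼ = 24*(1 + (-38/11)²) - ¼ = 24*(1 + 1444/121) - ¼ = 24*(1565/121) - ¼ = 37560/121 - ¼ = 150119/484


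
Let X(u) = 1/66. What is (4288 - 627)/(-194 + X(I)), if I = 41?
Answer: -34518/1829 ≈ -18.873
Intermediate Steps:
X(u) = 1/66
(4288 - 627)/(-194 + X(I)) = (4288 - 627)/(-194 + 1/66) = 3661/(-12803/66) = 3661*(-66/12803) = -34518/1829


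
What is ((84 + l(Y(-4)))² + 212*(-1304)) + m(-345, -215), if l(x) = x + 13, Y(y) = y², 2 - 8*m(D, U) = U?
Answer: -2109215/8 ≈ -2.6365e+5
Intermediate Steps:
m(D, U) = ¼ - U/8
l(x) = 13 + x
((84 + l(Y(-4)))² + 212*(-1304)) + m(-345, -215) = ((84 + (13 + (-4)²))² + 212*(-1304)) + (¼ - ⅛*(-215)) = ((84 + (13 + 16))² - 276448) + (¼ + 215/8) = ((84 + 29)² - 276448) + 217/8 = (113² - 276448) + 217/8 = (12769 - 276448) + 217/8 = -263679 + 217/8 = -2109215/8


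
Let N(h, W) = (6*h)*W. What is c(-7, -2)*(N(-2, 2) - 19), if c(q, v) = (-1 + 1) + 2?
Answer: -86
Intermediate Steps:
c(q, v) = 2 (c(q, v) = 0 + 2 = 2)
N(h, W) = 6*W*h
c(-7, -2)*(N(-2, 2) - 19) = 2*(6*2*(-2) - 19) = 2*(-24 - 19) = 2*(-43) = -86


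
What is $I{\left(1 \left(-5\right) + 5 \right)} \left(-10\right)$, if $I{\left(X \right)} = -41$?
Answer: $410$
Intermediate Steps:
$I{\left(1 \left(-5\right) + 5 \right)} \left(-10\right) = \left(-41\right) \left(-10\right) = 410$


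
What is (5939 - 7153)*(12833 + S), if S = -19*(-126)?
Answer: -18485578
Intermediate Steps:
S = 2394
(5939 - 7153)*(12833 + S) = (5939 - 7153)*(12833 + 2394) = -1214*15227 = -18485578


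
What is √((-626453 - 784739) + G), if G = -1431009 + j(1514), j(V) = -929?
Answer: I*√2843130 ≈ 1686.2*I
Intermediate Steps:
G = -1431938 (G = -1431009 - 929 = -1431938)
√((-626453 - 784739) + G) = √((-626453 - 784739) - 1431938) = √(-1411192 - 1431938) = √(-2843130) = I*√2843130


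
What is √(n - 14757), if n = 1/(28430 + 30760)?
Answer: I*√51700501608510/59190 ≈ 121.48*I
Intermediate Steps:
n = 1/59190 ≈ 1.6895e-5
√(n - 14757) = √(1/59190 - 14757) = √(-873466829/59190) = I*√51700501608510/59190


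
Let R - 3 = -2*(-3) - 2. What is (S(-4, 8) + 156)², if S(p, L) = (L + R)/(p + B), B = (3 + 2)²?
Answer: 1203409/49 ≈ 24559.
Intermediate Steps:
R = 7 (R = 3 + (-2*(-3) - 2) = 3 + (6 - 2) = 3 + 4 = 7)
B = 25 (B = 5² = 25)
S(p, L) = (7 + L)/(25 + p) (S(p, L) = (L + 7)/(p + 25) = (7 + L)/(25 + p))
(S(-4, 8) + 156)² = ((7 + 8)/(25 - 4) + 156)² = (15/21 + 156)² = ((1/21)*15 + 156)² = (5/7 + 156)² = (1097/7)² = 1203409/49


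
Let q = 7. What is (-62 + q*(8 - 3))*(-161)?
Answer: 4347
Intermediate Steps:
(-62 + q*(8 - 3))*(-161) = (-62 + 7*(8 - 3))*(-161) = (-62 + 7*5)*(-161) = (-62 + 35)*(-161) = -27*(-161) = 4347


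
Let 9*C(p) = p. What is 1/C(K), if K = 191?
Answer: 9/191 ≈ 0.047120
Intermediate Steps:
C(p) = p/9
1/C(K) = 1/((⅑)*191) = 1/(191/9) = 9/191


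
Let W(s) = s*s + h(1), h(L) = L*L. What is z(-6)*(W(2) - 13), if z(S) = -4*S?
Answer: -192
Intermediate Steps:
h(L) = L²
W(s) = 1 + s² (W(s) = s*s + 1² = s² + 1 = 1 + s²)
z(-6)*(W(2) - 13) = (-4*(-6))*((1 + 2²) - 13) = 24*((1 + 4) - 13) = 24*(5 - 13) = 24*(-8) = -192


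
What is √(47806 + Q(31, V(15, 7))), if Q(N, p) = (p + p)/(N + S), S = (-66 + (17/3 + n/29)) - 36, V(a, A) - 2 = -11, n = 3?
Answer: 2*√15396309958/1135 ≈ 218.65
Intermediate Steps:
V(a, A) = -9 (V(a, A) = 2 - 11 = -9)
S = -8372/87 (S = (-66 + (17/3 + 3/29)) - 36 = (-66 + 502/87) - 36 = -5240/87 - 36 = -8372/87 ≈ -96.230)
Q(N, p) = 2*p/(-8372/87 + N) (Q(N, p) = (p + p)/(N - 8372/87) = (2*p)/(-8372/87 + N) = 2*p/(-8372/87 + N))
√(47806 + Q(31, V(15, 7))) = √(47806 + 174*(-9)/(-8372 + 87*31)) = √(47806 + 174*(-9)/(-8372 + 2697)) = √(47806 + 174*(-9)/(-5675)) = √(47806 + 174*(-9)*(-1/5675)) = √(47806 + 1566/5675) = √(271300616/5675) = 2*√15396309958/1135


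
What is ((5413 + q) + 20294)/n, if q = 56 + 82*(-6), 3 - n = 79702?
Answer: -25271/79699 ≈ -0.31708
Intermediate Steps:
n = -79699 (n = 3 - 1*79702 = 3 - 79702 = -79699)
q = -436 (q = 56 - 492 = -436)
((5413 + q) + 20294)/n = ((5413 - 436) + 20294)/(-79699) = (4977 + 20294)*(-1/79699) = 25271*(-1/79699) = -25271/79699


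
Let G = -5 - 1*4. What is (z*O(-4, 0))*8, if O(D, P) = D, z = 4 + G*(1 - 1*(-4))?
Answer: 1312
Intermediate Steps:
G = -9 (G = -5 - 4 = -9)
z = -41 (z = 4 - 9*(1 - 1*(-4)) = 4 - 9*(1 + 4) = 4 - 9*5 = 4 - 45 = -41)
(z*O(-4, 0))*8 = -41*(-4)*8 = 164*8 = 1312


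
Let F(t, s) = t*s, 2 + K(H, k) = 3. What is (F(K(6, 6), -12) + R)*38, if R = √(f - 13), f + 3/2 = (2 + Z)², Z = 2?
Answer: -456 + 19*√6 ≈ -409.46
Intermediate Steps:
K(H, k) = 1 (K(H, k) = -2 + 3 = 1)
f = 29/2 (f = -3/2 + (2 + 2)² = -3/2 + 4² = -3/2 + 16 = 29/2 ≈ 14.500)
R = √6/2 (R = √(29/2 - 13) = √(3/2) = √6/2 ≈ 1.2247)
F(t, s) = s*t
(F(K(6, 6), -12) + R)*38 = (-12*1 + √6/2)*38 = (-12 + √6/2)*38 = -456 + 19*√6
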